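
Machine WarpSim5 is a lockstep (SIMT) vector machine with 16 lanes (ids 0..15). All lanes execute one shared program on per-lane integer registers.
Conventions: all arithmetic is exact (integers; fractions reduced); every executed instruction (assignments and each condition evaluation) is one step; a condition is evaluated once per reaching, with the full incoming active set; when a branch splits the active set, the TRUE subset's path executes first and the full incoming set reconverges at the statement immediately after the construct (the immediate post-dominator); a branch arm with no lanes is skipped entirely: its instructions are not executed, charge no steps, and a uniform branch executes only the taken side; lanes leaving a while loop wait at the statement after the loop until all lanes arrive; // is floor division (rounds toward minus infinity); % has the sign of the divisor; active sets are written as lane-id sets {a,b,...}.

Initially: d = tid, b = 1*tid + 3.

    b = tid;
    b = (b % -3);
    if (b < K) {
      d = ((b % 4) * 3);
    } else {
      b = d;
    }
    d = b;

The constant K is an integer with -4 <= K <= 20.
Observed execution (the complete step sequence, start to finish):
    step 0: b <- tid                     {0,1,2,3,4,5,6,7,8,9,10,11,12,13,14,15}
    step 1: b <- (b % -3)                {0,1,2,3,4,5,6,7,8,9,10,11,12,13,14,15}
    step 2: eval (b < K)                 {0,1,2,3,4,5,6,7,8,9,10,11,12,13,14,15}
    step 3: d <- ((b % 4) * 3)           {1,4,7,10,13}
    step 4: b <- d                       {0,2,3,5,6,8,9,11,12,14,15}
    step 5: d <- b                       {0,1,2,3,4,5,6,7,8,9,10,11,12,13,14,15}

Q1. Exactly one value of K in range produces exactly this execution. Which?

Answer: K = -1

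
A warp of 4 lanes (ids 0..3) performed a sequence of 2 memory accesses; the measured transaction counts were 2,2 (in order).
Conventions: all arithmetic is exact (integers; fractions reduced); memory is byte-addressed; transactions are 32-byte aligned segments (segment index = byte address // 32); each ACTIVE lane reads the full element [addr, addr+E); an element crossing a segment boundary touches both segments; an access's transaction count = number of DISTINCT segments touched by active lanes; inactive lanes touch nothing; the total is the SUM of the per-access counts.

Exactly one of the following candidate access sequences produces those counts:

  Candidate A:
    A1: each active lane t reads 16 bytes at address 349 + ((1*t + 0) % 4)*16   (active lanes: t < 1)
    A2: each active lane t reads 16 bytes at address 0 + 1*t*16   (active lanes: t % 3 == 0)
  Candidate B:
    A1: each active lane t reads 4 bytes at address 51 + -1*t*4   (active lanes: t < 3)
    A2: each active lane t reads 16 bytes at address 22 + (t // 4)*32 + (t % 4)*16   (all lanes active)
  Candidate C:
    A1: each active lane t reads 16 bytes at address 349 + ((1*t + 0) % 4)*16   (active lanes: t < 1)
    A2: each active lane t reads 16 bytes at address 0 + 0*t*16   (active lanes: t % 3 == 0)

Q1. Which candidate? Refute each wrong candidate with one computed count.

B: A1 gives 1 transaction, not 2
C: A2 gives 1 transaction, not 2
A: all counts match (2,2)

Answer: A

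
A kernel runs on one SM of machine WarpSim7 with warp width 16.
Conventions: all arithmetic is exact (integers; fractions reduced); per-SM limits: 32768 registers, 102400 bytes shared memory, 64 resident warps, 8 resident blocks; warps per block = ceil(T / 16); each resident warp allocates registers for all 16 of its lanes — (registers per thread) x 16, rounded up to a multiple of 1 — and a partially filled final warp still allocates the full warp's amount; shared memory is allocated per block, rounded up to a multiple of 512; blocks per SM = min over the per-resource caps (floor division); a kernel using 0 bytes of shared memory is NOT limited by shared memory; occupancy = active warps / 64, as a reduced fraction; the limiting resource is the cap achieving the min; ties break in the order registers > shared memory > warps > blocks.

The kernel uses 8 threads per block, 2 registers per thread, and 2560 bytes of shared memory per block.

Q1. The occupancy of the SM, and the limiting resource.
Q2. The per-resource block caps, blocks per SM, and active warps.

Answer: occupancy 1/8, limited by blocks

registers: 1024 blocks
shared memory: 40 blocks
warps: 64 blocks
blocks: 8 blocks

Answer: 8 blocks, 8 active warps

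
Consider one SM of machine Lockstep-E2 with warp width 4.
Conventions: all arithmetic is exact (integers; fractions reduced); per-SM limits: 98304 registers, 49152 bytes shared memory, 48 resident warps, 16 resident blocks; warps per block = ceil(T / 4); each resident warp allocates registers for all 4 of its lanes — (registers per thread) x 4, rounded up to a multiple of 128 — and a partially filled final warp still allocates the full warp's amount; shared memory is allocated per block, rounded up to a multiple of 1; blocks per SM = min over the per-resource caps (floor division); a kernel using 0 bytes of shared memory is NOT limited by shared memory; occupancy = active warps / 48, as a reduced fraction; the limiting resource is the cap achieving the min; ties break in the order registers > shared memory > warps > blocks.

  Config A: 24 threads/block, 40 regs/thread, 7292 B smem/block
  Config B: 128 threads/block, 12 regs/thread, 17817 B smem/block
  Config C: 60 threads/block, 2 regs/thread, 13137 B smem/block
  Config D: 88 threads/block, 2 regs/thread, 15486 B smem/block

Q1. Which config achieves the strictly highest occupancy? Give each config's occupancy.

occupancies: A 3/4, B 2/3, C 15/16, D 11/12

Answer: C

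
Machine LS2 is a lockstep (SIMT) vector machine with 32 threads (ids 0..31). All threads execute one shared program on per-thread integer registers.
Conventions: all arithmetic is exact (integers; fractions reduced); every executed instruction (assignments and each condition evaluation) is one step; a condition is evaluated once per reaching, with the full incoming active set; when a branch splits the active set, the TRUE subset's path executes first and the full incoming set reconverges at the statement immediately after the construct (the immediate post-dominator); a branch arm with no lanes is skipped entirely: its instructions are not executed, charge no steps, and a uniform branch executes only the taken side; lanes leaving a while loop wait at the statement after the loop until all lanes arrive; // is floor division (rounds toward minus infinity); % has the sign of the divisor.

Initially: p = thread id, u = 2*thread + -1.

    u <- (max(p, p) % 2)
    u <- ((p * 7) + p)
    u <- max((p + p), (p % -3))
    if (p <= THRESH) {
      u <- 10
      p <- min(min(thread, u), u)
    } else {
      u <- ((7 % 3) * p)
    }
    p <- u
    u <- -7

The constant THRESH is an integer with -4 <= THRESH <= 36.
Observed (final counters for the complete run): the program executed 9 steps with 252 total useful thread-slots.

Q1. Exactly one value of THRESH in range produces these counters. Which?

Answer: THRESH = 27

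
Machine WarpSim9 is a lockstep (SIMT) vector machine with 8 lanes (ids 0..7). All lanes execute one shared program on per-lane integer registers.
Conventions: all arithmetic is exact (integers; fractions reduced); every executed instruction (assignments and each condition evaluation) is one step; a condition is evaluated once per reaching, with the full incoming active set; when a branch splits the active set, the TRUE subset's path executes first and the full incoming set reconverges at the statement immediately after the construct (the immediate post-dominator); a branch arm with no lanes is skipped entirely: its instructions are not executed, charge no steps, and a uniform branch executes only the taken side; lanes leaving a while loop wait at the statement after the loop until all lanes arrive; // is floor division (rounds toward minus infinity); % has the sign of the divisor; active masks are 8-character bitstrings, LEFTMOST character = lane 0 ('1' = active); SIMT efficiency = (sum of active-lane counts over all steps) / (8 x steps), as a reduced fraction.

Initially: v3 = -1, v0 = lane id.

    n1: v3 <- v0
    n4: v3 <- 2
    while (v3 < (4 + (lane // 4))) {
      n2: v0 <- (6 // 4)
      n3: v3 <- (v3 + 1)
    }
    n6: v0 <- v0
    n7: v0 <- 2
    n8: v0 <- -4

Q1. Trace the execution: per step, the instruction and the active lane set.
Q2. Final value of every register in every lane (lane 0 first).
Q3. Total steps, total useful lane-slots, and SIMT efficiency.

step 0: v3 <- v0                     11111111
step 1: v3 <- 2                      11111111
step 2: eval (v3 < (4 + (lane // 4))) 11111111
step 3: v0 <- (6 // 4)               11111111
step 4: v3 <- (v3 + 1)               11111111
step 5: eval (v3 < (4 + (lane // 4))) 11111111
step 6: v0 <- (6 // 4)               11111111
step 7: v3 <- (v3 + 1)               11111111
step 8: eval (v3 < (4 + (lane // 4))) 11111111
step 9: v0 <- (6 // 4)               00001111
step 10: v3 <- (v3 + 1)               00001111
step 11: eval (v3 < (4 + (lane // 4))) 00001111
step 12: v0 <- v0                     11111111
step 13: v0 <- 2                      11111111
step 14: v0 <- -4                     11111111

Answer: 15 steps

v3: 4,4,4,4,5,5,5,5
v0: -4,-4,-4,-4,-4,-4,-4,-4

steps = 15; useful = 108; efficiency = 108/120 = 9/10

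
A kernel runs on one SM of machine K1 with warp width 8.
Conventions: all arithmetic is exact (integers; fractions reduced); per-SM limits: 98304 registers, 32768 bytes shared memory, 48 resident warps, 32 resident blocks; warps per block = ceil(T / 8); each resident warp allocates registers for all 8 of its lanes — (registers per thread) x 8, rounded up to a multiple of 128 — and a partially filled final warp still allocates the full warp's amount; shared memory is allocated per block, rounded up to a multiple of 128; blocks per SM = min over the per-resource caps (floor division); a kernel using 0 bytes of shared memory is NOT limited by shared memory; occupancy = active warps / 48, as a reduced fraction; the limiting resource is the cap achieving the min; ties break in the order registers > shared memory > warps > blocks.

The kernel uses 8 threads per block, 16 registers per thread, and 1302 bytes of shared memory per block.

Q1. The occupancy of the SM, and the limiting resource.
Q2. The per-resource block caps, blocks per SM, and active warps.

Answer: occupancy 23/48, limited by shared memory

registers: 768 blocks
shared memory: 23 blocks
warps: 48 blocks
blocks: 32 blocks

Answer: 23 blocks, 23 active warps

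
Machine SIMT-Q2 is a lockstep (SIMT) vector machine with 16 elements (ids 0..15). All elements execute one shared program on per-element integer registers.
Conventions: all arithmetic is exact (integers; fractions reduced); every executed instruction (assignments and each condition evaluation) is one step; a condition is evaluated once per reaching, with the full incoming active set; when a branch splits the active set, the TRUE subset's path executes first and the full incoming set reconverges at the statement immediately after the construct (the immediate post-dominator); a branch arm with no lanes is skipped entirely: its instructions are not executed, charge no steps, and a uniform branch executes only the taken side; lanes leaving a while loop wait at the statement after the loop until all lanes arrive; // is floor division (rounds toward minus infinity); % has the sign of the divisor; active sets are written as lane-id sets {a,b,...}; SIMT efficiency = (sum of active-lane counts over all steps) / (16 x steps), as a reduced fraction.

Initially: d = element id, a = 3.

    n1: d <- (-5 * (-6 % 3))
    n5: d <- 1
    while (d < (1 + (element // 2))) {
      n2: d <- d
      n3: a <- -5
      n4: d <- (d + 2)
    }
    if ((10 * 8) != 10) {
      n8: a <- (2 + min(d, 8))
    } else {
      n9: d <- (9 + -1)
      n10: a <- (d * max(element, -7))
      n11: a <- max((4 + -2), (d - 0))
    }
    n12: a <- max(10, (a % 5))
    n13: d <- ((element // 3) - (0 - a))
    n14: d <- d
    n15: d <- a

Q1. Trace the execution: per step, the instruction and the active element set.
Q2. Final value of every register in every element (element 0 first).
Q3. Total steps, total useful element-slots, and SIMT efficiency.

step 0: d <- (-5 * (-6 % 3))         {0,1,2,3,4,5,6,7,8,9,10,11,12,13,14,15}
step 1: d <- 1                       {0,1,2,3,4,5,6,7,8,9,10,11,12,13,14,15}
step 2: eval (d < (1 + (element // 2))) {0,1,2,3,4,5,6,7,8,9,10,11,12,13,14,15}
step 3: d <- d                       {2,3,4,5,6,7,8,9,10,11,12,13,14,15}
step 4: a <- -5                      {2,3,4,5,6,7,8,9,10,11,12,13,14,15}
step 5: d <- (d + 2)                 {2,3,4,5,6,7,8,9,10,11,12,13,14,15}
step 6: eval (d < (1 + (element // 2))) {2,3,4,5,6,7,8,9,10,11,12,13,14,15}
step 7: d <- d                       {6,7,8,9,10,11,12,13,14,15}
step 8: a <- -5                      {6,7,8,9,10,11,12,13,14,15}
step 9: d <- (d + 2)                 {6,7,8,9,10,11,12,13,14,15}
step 10: eval (d < (1 + (element // 2))) {6,7,8,9,10,11,12,13,14,15}
step 11: d <- d                       {10,11,12,13,14,15}
step 12: a <- -5                      {10,11,12,13,14,15}
step 13: d <- (d + 2)                 {10,11,12,13,14,15}
step 14: eval (d < (1 + (element // 2))) {10,11,12,13,14,15}
step 15: d <- d                       {14,15}
step 16: a <- -5                      {14,15}
step 17: d <- (d + 2)                 {14,15}
step 18: eval (d < (1 + (element // 2))) {14,15}
step 19: eval ((10 * 8) != 10)        {0,1,2,3,4,5,6,7,8,9,10,11,12,13,14,15}
step 20: a <- (2 + min(d, 8))         {0,1,2,3,4,5,6,7,8,9,10,11,12,13,14,15}
step 21: a <- max(10, (a % 5))        {0,1,2,3,4,5,6,7,8,9,10,11,12,13,14,15}
step 22: d <- ((element // 3) - (0 - a)) {0,1,2,3,4,5,6,7,8,9,10,11,12,13,14,15}
step 23: d <- d                       {0,1,2,3,4,5,6,7,8,9,10,11,12,13,14,15}
step 24: d <- a                       {0,1,2,3,4,5,6,7,8,9,10,11,12,13,14,15}

Answer: 25 steps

d: 10,10,10,10,10,10,10,10,10,10,10,10,10,10,10,10
a: 10,10,10,10,10,10,10,10,10,10,10,10,10,10,10,10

steps = 25; useful = 272; efficiency = 272/400 = 17/25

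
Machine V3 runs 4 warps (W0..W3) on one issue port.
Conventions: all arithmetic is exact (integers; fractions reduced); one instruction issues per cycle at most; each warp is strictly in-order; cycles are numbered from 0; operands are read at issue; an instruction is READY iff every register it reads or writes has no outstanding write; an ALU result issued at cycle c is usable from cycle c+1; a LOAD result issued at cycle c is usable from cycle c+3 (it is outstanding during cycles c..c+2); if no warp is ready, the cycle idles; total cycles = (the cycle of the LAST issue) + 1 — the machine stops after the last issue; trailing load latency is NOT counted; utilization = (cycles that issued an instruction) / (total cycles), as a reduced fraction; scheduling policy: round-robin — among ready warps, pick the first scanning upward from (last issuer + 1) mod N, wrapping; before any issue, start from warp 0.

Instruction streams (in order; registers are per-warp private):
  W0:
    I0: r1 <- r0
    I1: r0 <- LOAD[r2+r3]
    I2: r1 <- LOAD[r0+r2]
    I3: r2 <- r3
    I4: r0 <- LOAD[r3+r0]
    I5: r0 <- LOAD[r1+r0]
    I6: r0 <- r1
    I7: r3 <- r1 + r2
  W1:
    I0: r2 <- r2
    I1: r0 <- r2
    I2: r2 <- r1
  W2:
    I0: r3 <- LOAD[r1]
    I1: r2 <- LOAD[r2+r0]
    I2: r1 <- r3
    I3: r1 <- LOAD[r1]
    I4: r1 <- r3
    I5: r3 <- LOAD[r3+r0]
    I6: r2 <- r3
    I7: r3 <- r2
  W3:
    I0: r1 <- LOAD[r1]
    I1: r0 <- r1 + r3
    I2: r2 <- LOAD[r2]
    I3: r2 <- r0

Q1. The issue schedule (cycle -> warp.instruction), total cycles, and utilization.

cycle 0: W0.I0
cycle 1: W1.I0
cycle 2: W2.I0
cycle 3: W3.I0
cycle 4: W0.I1
cycle 5: W1.I1
cycle 6: W2.I1
cycle 7: W3.I1
cycle 8: W0.I2
cycle 9: W1.I2
cycle 10: W2.I2
cycle 11: W3.I2
cycle 12: W0.I3
cycle 13: W2.I3
cycle 14: W3.I3
cycle 15: W0.I4
cycle 16: W2.I4
cycle 17: W2.I5
cycle 18: W0.I5
cycle 19: idle
cycle 20: W2.I6
cycle 21: W0.I6
cycle 22: W2.I7
cycle 23: W0.I7

Answer: 24 cycles, utilization 23/24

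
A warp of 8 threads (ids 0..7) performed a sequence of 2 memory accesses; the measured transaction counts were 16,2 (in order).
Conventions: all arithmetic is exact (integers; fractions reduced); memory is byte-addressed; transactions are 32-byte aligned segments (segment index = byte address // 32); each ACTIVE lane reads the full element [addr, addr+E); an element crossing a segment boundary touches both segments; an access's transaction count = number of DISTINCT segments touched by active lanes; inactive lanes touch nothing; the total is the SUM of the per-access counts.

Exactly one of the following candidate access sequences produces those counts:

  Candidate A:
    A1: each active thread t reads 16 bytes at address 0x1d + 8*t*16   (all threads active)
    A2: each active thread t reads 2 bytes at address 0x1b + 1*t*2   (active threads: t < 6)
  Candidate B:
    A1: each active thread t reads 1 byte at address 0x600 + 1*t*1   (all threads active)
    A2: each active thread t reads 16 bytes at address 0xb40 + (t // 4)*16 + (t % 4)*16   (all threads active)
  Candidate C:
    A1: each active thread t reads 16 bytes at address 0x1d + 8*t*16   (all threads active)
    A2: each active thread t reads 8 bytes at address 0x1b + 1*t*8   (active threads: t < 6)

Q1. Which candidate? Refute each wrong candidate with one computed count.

B: A1 gives 1 transaction, not 16
C: A2 gives 3 transactions, not 2
A: all counts match (16,2)

Answer: A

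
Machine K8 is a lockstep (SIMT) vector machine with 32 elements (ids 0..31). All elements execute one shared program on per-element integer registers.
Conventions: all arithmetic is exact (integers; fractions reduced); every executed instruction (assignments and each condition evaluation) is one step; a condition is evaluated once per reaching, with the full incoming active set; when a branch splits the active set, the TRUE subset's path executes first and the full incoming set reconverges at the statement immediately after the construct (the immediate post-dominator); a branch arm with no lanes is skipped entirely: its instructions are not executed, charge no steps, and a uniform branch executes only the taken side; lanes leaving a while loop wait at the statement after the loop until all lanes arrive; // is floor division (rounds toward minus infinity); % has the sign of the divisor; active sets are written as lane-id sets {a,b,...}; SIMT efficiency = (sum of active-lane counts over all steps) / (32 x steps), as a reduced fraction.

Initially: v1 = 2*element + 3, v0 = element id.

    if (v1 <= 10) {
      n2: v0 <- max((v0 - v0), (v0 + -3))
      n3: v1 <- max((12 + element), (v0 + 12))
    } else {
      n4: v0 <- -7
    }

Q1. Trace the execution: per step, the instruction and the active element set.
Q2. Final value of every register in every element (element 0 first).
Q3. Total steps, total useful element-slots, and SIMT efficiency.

step 0: eval (v1 <= 10)              {0,1,2,3,4,5,6,7,8,9,10,11,12,13,14,15,16,17,18,19,20,21,22,23,24,25,26,27,28,29,30,31}
step 1: v0 <- max((v0 - v0), (v0 + -3)) {0,1,2,3}
step 2: v1 <- max((12 + element), (v0 + 12)) {0,1,2,3}
step 3: v0 <- -7                     {4,5,6,7,8,9,10,11,12,13,14,15,16,17,18,19,20,21,22,23,24,25,26,27,28,29,30,31}

Answer: 4 steps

v1: 12,13,14,15,11,13,15,17,19,21,23,25,27,29,31,33,35,37,39,41,43,45,47,49,51,53,55,57,59,61,63,65
v0: 0,0,0,0,-7,-7,-7,-7,-7,-7,-7,-7,-7,-7,-7,-7,-7,-7,-7,-7,-7,-7,-7,-7,-7,-7,-7,-7,-7,-7,-7,-7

steps = 4; useful = 68; efficiency = 68/128 = 17/32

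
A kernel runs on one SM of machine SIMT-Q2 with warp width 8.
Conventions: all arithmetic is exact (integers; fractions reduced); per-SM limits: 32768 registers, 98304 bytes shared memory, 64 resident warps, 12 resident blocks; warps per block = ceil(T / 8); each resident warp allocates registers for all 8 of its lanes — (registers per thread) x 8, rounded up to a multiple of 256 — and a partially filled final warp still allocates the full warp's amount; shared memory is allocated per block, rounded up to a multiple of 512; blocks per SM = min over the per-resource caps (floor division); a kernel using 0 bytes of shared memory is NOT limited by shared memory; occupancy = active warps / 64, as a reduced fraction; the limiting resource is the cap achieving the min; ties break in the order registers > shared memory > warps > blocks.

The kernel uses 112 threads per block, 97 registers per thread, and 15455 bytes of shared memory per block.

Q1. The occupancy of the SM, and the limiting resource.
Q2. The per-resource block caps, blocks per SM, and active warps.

Answer: occupancy 7/16, limited by registers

registers: 2 blocks
shared memory: 6 blocks
warps: 4 blocks
blocks: 12 blocks

Answer: 2 blocks, 28 active warps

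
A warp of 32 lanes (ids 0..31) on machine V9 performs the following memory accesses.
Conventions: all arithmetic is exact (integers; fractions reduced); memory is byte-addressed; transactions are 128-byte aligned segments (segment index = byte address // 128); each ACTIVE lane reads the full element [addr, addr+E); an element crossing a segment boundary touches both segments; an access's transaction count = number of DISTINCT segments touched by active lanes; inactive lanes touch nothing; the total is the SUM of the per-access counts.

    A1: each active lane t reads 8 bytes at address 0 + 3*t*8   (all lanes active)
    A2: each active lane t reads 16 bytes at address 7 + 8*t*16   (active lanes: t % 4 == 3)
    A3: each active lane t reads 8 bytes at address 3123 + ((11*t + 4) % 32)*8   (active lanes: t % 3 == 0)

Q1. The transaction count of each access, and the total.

A1: 6 transactions
A2: 8 transactions
A3: 2 transactions

Answer: 6,8,2; total 16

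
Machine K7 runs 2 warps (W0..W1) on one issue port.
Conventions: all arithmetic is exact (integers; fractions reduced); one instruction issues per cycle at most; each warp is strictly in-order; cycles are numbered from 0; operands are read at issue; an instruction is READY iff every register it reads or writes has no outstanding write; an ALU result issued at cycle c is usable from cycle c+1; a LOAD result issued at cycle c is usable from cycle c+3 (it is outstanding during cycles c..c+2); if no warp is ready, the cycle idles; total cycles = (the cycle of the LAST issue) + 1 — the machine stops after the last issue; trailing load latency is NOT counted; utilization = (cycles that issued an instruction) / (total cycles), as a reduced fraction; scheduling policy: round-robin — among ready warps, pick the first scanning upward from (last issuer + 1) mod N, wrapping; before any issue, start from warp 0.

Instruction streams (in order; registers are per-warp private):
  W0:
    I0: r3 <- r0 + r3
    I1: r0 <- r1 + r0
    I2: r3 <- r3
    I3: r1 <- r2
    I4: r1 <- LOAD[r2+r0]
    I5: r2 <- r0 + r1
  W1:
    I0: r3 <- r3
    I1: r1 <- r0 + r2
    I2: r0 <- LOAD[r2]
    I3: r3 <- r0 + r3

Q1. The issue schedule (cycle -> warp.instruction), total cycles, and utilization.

cycle 0: W0.I0
cycle 1: W1.I0
cycle 2: W0.I1
cycle 3: W1.I1
cycle 4: W0.I2
cycle 5: W1.I2
cycle 6: W0.I3
cycle 7: W0.I4
cycle 8: W1.I3
cycle 9: idle
cycle 10: W0.I5

Answer: 11 cycles, utilization 10/11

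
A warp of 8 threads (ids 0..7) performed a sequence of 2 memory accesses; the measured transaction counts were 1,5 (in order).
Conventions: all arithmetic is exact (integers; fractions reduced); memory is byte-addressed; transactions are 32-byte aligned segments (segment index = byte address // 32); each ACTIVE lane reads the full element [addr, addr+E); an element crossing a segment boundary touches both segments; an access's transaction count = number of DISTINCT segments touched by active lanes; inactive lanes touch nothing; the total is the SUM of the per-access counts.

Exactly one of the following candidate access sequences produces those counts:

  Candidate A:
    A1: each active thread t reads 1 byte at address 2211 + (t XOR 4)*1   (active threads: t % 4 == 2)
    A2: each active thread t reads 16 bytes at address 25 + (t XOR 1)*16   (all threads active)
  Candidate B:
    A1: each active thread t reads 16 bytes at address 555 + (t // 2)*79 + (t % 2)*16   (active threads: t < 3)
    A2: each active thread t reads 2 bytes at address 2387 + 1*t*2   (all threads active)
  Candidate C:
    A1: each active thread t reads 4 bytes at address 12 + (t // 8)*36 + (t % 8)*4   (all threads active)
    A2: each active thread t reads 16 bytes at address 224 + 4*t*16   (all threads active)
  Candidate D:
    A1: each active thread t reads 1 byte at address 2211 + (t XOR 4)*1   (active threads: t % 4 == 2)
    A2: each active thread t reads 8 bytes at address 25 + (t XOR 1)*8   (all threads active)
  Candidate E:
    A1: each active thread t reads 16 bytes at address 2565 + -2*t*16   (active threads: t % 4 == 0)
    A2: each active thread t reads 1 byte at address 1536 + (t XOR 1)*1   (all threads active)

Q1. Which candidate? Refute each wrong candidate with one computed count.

B: A1 gives 4 transactions, not 1
C: A1 gives 2 transactions, not 1
D: A2 gives 3 transactions, not 5
E: A1 gives 2 transactions, not 1
A: all counts match (1,5)

Answer: A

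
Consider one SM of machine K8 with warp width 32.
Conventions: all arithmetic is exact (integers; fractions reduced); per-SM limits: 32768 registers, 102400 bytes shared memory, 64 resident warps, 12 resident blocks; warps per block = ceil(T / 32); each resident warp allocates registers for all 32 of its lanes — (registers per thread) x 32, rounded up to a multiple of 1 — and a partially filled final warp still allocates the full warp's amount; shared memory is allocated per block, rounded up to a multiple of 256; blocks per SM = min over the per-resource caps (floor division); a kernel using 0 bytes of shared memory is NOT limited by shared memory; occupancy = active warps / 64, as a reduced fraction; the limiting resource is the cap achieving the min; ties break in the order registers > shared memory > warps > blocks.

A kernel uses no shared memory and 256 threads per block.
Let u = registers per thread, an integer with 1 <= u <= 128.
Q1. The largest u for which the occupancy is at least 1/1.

Answer: u = 16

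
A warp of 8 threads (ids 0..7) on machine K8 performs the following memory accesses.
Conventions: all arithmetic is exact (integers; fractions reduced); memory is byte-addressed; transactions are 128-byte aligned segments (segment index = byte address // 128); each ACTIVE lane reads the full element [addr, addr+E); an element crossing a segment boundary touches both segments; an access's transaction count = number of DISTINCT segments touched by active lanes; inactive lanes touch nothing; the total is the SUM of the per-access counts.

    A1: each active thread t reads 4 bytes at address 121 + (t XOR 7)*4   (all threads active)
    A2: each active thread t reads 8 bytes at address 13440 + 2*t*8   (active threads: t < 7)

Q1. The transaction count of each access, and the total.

A1: 2 transactions
A2: 1 transaction

Answer: 2,1; total 3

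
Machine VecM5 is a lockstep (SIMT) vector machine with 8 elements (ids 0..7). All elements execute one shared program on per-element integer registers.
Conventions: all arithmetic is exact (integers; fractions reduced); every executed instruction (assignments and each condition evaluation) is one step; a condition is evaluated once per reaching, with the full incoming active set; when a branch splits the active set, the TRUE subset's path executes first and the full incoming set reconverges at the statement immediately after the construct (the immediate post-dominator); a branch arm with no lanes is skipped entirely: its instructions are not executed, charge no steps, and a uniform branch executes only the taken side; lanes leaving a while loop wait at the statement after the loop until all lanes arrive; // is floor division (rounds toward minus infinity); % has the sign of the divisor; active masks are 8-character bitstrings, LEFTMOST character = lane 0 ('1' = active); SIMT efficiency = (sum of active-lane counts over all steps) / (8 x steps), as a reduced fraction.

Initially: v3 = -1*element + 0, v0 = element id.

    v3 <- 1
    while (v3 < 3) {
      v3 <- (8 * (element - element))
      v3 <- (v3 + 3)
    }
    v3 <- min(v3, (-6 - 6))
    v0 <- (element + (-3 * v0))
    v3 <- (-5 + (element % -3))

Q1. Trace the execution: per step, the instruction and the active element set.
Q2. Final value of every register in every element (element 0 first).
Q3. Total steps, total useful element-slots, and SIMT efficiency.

step 0: v3 <- 1                      11111111
step 1: eval (v3 < 3)                11111111
step 2: v3 <- (8 * (element - element)) 11111111
step 3: v3 <- (v3 + 3)               11111111
step 4: eval (v3 < 3)                11111111
step 5: v3 <- min(v3, (-6 - 6))      11111111
step 6: v0 <- (element + (-3 * v0))  11111111
step 7: v3 <- (-5 + (element % -3))  11111111

Answer: 8 steps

v3: -5,-7,-6,-5,-7,-6,-5,-7
v0: 0,-2,-4,-6,-8,-10,-12,-14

steps = 8; useful = 64; efficiency = 64/64 = 1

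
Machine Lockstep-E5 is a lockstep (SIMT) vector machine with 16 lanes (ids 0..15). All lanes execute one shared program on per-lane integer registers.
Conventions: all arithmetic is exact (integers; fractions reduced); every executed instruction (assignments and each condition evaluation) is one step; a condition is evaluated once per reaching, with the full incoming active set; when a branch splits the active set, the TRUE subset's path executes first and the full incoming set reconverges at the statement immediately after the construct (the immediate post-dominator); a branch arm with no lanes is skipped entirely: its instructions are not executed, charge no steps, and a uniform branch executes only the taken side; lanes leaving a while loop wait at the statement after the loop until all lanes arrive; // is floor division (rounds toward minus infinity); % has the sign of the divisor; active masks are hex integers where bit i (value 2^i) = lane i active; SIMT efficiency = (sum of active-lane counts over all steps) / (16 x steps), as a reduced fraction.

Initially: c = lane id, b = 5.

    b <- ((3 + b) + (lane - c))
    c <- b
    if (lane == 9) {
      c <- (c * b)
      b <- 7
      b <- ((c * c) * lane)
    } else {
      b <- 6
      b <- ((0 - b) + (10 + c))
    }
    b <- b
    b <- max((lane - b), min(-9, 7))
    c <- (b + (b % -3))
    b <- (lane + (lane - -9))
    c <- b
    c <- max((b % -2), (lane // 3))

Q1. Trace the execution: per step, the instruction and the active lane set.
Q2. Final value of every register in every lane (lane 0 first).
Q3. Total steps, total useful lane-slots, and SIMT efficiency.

step 0: b <- ((3 + b) + (lane - c))  0xffff
step 1: c <- b                       0xffff
step 2: eval (lane == 9)             0xffff
step 3: c <- (c * b)                 0x0200
step 4: b <- 7                       0x0200
step 5: b <- ((c * c) * lane)        0x0200
step 6: b <- 6                       0xfdff
step 7: b <- ((0 - b) + (10 + c))    0xfdff
step 8: b <- b                       0xffff
step 9: b <- max((lane - b), min(-9, 7)) 0xffff
step 10: c <- (b + (b % -3))          0xffff
step 11: b <- (lane + (lane - -9))    0xffff
step 12: c <- b                       0xffff
step 13: c <- max((b % -2), (lane // 3)) 0xffff

Answer: 14 steps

c: 0,0,0,1,1,1,2,2,2,3,3,3,4,4,4,5
b: 9,11,13,15,17,19,21,23,25,27,29,31,33,35,37,39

steps = 14; useful = 177; efficiency = 177/224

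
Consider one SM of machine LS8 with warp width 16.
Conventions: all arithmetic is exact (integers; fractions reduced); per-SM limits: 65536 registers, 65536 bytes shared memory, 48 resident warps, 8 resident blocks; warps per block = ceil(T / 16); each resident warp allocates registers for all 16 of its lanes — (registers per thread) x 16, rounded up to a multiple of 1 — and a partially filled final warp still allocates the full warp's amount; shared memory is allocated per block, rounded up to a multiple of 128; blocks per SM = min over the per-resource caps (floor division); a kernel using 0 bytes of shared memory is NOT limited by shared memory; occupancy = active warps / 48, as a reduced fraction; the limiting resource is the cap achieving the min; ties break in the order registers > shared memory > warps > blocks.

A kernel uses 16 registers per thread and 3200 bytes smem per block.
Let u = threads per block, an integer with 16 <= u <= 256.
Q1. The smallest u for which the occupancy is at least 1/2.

Answer: u = 33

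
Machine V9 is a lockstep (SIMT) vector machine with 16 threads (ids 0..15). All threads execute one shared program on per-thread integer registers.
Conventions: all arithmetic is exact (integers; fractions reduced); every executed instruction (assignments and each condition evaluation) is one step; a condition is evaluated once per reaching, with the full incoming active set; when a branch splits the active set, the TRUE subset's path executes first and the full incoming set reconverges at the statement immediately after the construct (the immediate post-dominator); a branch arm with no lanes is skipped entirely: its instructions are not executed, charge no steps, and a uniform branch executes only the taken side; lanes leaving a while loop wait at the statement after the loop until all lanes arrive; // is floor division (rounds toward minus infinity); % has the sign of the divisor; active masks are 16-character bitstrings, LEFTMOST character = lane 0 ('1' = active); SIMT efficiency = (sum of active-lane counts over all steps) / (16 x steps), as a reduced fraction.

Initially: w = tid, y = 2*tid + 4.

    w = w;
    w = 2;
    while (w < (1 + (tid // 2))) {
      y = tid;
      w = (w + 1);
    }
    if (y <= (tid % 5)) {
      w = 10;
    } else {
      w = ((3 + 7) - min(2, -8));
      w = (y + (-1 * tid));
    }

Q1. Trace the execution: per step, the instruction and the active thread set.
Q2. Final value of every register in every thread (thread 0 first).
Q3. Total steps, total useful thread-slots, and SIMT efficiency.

step 0: w <- w                       1111111111111111
step 1: w <- 2                       1111111111111111
step 2: eval (w < (1 + (tid // 2)))  1111111111111111
step 3: y <- tid                     0000111111111111
step 4: w <- (w + 1)                 0000111111111111
step 5: eval (w < (1 + (tid // 2)))  0000111111111111
step 6: y <- tid                     0000001111111111
step 7: w <- (w + 1)                 0000001111111111
step 8: eval (w < (1 + (tid // 2)))  0000001111111111
step 9: y <- tid                     0000000011111111
step 10: w <- (w + 1)                 0000000011111111
step 11: eval (w < (1 + (tid // 2)))  0000000011111111
step 12: y <- tid                     0000000000111111
step 13: w <- (w + 1)                 0000000000111111
step 14: eval (w < (1 + (tid // 2)))  0000000000111111
step 15: y <- tid                     0000000000001111
step 16: w <- (w + 1)                 0000000000001111
step 17: eval (w < (1 + (tid // 2)))  0000000000001111
step 18: y <- tid                     0000000000000011
step 19: w <- (w + 1)                 0000000000000011
step 20: eval (w < (1 + (tid // 2)))  0000000000000011
step 21: eval (y <= (tid % 5))        1111111111111111
step 22: w <- 10                      0000100000000000
step 23: w <- ((3 + 7) - min(2, -8))  1111011111111111
step 24: w <- (y + (-1 * tid))        1111011111111111

Answer: 25 steps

w: 4,5,6,7,10,0,0,0,0,0,0,0,0,0,0,0
y: 4,6,8,10,4,5,6,7,8,9,10,11,12,13,14,15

steps = 25; useful = 221; efficiency = 221/400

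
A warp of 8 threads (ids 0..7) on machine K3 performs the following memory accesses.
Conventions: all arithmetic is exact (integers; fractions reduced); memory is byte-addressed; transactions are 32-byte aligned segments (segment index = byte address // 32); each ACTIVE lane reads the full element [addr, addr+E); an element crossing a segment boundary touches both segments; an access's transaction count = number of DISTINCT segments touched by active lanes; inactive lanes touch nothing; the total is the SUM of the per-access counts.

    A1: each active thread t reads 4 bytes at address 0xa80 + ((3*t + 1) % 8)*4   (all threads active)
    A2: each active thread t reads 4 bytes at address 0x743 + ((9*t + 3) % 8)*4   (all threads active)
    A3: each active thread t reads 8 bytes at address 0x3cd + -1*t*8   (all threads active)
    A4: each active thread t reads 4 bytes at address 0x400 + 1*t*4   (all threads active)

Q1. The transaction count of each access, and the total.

A1: 1 transaction
A2: 2 transactions
A3: 3 transactions
A4: 1 transaction

Answer: 1,2,3,1; total 7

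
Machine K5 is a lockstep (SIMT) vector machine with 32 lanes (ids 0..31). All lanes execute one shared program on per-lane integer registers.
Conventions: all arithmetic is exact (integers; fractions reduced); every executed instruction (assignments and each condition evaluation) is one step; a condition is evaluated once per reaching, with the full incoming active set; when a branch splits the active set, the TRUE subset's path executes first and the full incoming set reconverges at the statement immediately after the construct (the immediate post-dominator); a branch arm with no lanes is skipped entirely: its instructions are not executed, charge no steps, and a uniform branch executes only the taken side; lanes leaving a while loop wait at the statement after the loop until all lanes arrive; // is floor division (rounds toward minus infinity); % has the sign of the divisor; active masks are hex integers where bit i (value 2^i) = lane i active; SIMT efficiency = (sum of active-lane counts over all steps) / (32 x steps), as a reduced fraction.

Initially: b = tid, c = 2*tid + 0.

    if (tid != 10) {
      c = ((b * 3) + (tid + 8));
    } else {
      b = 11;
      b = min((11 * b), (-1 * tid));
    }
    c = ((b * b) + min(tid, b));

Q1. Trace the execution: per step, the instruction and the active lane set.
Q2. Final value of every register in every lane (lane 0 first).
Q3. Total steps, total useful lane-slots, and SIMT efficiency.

step 0: eval (tid != 10)             0xffffffff
step 1: c <- ((b * 3) + (tid + 8))   0xfffffbff
step 2: b <- 11                      0x00000400
step 3: b <- min((11 * b), (-1 * tid)) 0x00000400
step 4: c <- ((b * b) + min(tid, b)) 0xffffffff

Answer: 5 steps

b: 0,1,2,3,4,5,6,7,8,9,-10,11,12,13,14,15,16,17,18,19,20,21,22,23,24,25,26,27,28,29,30,31
c: 0,2,6,12,20,30,42,56,72,90,90,132,156,182,210,240,272,306,342,380,420,462,506,552,600,650,702,756,812,870,930,992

steps = 5; useful = 97; efficiency = 97/160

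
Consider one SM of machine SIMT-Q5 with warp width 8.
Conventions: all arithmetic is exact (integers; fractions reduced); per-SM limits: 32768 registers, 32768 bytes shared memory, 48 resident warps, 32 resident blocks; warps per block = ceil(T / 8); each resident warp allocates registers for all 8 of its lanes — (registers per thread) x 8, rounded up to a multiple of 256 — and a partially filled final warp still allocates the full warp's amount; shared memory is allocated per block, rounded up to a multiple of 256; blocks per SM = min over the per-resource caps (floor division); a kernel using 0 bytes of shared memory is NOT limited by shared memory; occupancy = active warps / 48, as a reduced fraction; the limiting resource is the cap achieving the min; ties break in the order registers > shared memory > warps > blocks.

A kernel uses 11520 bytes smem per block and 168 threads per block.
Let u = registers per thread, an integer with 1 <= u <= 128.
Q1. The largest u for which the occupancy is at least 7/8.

Answer: u = 96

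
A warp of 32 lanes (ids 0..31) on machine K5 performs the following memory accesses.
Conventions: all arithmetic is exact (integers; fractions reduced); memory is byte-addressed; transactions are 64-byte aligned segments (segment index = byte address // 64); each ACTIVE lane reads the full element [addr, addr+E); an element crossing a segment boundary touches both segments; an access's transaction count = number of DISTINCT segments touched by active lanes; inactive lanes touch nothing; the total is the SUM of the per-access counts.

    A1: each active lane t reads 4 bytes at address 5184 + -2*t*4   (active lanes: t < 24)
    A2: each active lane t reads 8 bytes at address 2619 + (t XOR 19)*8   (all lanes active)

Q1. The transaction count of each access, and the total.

A1: 4 transactions
A2: 5 transactions

Answer: 4,5; total 9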